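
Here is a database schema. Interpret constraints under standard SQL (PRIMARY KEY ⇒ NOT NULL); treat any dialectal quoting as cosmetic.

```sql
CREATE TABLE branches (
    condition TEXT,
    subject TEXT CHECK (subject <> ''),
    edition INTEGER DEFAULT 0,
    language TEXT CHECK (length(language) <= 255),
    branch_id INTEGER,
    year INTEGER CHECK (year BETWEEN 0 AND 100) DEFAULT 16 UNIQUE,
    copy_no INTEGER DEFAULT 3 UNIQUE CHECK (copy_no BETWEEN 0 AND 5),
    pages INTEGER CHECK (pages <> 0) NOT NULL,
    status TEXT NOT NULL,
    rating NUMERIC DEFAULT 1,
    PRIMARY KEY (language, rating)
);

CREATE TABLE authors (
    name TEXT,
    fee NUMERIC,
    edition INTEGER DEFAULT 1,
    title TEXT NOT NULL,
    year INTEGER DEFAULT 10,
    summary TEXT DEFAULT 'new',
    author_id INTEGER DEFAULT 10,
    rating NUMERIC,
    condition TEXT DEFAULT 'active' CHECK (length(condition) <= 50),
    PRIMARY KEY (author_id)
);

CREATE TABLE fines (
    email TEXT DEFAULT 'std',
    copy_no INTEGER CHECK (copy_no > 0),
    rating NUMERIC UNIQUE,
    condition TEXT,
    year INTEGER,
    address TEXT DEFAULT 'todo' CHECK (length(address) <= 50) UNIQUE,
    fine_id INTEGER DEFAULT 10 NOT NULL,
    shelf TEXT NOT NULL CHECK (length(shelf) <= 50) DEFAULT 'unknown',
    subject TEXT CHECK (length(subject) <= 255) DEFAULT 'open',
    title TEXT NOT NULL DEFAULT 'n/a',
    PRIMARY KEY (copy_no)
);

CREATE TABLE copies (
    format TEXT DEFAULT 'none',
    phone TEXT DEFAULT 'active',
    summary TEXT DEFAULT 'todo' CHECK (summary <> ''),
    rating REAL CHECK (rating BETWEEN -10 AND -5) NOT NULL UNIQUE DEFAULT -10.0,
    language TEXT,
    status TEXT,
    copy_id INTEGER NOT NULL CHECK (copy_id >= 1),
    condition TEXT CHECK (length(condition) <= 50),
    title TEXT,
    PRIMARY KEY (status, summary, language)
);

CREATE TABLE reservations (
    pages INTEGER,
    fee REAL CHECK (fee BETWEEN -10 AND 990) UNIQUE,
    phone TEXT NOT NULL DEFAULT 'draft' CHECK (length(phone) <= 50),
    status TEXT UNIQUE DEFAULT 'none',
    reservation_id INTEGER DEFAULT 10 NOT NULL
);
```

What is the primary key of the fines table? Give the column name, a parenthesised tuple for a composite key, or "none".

copy_no

copy_no is declared PRIMARY KEY as a table-level PRIMARY KEY clause.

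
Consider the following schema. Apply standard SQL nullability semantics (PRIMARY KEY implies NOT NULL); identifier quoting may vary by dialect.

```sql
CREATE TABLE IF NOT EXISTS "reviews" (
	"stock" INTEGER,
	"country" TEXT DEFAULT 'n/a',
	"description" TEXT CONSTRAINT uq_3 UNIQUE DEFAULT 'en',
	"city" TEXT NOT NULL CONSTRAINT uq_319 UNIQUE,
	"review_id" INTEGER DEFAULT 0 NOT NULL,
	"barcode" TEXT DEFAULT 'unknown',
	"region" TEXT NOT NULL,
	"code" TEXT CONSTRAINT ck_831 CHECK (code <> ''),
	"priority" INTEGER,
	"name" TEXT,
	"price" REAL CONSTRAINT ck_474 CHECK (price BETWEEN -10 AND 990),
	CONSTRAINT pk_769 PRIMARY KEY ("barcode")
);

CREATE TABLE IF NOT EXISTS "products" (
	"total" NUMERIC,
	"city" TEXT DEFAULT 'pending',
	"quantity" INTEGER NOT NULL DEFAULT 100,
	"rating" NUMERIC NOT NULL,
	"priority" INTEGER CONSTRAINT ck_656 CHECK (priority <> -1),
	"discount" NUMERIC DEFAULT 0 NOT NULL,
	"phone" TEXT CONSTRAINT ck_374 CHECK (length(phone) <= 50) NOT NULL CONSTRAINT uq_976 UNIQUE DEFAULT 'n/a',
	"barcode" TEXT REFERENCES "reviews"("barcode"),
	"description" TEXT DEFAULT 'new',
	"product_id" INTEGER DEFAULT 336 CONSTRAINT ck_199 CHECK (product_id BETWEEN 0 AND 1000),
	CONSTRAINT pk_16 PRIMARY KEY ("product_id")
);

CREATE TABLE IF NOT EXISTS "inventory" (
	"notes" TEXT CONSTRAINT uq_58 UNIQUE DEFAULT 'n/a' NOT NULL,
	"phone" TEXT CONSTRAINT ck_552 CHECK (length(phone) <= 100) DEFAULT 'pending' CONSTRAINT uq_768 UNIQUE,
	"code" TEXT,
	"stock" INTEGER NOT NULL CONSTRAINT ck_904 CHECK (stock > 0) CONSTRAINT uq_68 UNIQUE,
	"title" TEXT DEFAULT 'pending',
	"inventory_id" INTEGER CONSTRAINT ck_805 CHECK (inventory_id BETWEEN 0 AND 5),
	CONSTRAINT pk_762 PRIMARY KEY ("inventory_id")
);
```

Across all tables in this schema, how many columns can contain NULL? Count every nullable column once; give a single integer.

reviews: 7 nullable (stock, country, description, code, priority, name, price — PK (barcode) and explicit NOT NULL columns excluded).
products: 5 nullable (total, city, priority, barcode, description — PK (product_id) and explicit NOT NULL columns excluded).
inventory: 3 nullable (phone, code, title — PK (inventory_id) and explicit NOT NULL columns excluded).
Total: 7 + 5 + 3 = 15.

15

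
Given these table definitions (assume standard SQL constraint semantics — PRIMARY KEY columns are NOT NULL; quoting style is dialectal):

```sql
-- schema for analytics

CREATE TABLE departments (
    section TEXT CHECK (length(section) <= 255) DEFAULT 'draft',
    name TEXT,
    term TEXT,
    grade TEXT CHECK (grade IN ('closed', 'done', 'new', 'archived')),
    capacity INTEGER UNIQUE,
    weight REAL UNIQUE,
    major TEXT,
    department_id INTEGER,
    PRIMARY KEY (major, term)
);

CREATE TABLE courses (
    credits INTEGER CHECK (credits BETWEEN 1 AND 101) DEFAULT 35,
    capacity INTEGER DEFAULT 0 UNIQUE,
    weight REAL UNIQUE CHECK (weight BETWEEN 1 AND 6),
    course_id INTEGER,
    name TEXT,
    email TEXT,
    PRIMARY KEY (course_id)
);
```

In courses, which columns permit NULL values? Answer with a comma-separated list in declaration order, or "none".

credits, capacity, weight, name, email

- credits: CHECK does not forbid NULL (a CHECK constraint passes when its expression is NULL) → nullable.
- capacity: UNIQUE does not imply NOT NULL → nullable.
- weight: CHECK does not forbid NULL (a CHECK constraint passes when its expression is NULL) → nullable.
- course_id: part of the PRIMARY KEY, which implies NOT NULL → not nullable.
- name: no NOT NULL constraint applies → nullable.
- email: no NOT NULL constraint applies → nullable.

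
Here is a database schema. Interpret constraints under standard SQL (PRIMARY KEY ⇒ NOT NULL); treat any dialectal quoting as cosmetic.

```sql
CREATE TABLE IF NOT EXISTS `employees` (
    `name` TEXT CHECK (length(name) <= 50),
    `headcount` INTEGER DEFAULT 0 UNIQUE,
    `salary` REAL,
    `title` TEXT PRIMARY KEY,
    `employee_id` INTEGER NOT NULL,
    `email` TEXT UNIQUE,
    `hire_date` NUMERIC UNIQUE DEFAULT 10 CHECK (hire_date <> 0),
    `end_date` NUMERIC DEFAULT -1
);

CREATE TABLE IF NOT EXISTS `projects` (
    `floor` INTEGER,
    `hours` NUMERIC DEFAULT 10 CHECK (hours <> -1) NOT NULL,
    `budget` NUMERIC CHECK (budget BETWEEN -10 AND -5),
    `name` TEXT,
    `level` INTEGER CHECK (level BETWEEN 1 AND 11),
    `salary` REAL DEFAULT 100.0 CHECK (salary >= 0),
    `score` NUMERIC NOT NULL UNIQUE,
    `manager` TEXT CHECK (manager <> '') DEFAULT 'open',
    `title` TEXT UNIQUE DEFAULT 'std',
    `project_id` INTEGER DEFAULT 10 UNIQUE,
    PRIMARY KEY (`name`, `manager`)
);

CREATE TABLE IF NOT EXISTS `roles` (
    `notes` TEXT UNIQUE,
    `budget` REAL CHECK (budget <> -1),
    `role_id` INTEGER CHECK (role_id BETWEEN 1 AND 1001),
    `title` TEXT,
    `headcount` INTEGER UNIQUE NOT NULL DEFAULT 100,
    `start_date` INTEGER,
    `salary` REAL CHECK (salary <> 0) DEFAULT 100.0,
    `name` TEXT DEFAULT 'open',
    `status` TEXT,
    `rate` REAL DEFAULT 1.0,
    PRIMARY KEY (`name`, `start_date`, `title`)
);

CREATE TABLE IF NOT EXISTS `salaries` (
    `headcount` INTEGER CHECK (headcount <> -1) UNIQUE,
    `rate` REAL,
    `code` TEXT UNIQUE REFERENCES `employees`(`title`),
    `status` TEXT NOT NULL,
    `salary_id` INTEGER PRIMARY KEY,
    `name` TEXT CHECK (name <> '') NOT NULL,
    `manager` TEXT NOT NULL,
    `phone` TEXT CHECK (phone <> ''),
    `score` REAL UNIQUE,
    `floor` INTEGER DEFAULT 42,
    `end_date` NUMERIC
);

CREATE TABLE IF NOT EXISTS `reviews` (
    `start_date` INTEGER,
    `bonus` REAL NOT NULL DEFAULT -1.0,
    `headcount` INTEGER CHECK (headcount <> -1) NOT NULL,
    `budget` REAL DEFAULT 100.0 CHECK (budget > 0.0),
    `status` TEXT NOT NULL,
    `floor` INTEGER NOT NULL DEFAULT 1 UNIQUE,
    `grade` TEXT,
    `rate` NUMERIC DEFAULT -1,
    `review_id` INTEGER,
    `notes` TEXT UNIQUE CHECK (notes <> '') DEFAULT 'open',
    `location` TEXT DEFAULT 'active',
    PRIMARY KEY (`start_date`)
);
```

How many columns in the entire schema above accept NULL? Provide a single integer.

31

employees: 6 nullable (name, headcount, salary, email, hire_date, end_date — PK (title) and explicit NOT NULL columns excluded).
projects: 6 nullable (floor, budget, level, salary, title, project_id — PK (name, manager) and explicit NOT NULL columns excluded).
roles: 6 nullable (notes, budget, role_id, salary, status, rate — PK (name, start_date, title) and explicit NOT NULL columns excluded).
salaries: 7 nullable (headcount, rate, code, phone, score, floor, end_date — PK (salary_id) and explicit NOT NULL columns excluded).
reviews: 6 nullable (budget, grade, rate, review_id, notes, location — PK (start_date) and explicit NOT NULL columns excluded).
Total: 6 + 6 + 6 + 7 + 6 = 31.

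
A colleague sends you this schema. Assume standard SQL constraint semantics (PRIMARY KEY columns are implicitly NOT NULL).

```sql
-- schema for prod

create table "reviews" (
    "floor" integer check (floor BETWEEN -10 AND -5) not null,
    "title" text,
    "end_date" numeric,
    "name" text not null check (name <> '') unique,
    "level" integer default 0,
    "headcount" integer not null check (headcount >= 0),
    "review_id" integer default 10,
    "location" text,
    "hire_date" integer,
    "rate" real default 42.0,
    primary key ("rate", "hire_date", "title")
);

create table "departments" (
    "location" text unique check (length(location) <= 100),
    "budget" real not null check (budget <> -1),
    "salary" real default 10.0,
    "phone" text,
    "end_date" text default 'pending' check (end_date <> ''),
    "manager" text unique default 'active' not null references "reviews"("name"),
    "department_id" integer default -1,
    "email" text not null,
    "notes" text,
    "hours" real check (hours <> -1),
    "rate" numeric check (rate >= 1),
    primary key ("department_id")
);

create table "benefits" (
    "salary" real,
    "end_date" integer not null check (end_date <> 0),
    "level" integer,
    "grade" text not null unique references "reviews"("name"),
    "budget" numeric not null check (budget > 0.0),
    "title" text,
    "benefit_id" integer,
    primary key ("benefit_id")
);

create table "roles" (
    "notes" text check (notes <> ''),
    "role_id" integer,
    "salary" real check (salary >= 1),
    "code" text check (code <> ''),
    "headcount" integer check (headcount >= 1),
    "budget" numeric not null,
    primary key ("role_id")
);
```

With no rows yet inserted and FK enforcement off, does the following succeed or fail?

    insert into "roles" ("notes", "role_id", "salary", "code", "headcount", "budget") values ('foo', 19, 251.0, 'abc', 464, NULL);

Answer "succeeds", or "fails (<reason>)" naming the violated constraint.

fails (NOT NULL on budget)

budget is explicitly set to NULL, but budget is declared NOT NULL.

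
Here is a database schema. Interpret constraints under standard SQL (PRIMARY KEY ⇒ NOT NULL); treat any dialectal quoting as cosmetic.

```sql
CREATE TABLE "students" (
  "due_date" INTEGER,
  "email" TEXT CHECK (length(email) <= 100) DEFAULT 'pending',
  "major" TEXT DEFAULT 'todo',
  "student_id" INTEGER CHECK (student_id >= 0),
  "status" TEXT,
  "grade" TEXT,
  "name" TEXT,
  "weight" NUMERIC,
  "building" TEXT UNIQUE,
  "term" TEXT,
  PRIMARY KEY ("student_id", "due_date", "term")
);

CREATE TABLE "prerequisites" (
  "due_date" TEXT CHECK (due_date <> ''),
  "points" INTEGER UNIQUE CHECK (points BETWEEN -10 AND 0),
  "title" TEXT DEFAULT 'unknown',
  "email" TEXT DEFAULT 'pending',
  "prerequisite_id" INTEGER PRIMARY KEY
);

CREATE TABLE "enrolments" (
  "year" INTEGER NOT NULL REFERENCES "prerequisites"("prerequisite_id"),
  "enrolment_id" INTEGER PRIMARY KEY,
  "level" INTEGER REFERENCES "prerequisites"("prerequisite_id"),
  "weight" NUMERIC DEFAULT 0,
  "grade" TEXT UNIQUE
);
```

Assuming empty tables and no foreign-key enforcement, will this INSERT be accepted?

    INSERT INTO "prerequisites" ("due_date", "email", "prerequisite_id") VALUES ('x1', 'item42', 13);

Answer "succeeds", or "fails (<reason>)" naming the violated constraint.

succeeds

NOT NULL columns: prerequisite_id is supplied.
CHECK constraints: 'x1' satisfies (due_date <> '').
No constraint is violated.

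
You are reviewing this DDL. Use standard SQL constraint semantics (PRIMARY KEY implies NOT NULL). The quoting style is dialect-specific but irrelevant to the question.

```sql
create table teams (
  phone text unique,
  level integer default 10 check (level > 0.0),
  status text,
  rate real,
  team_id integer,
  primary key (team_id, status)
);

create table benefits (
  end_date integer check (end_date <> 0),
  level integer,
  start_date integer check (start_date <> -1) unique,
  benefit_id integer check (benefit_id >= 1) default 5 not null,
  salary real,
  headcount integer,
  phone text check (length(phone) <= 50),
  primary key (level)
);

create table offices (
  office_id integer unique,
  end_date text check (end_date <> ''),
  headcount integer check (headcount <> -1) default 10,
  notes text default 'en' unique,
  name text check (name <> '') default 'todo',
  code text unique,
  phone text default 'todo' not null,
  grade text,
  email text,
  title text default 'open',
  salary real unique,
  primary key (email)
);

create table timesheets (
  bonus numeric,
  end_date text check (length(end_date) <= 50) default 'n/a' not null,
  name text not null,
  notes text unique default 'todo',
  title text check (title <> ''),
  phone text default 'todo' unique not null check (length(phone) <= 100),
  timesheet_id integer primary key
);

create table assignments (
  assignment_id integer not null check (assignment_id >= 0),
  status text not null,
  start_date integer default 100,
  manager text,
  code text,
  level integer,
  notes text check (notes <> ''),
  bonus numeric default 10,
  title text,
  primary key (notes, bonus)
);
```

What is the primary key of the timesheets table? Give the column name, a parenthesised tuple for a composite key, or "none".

timesheet_id

timesheet_id is declared PRIMARY KEY inline on the column.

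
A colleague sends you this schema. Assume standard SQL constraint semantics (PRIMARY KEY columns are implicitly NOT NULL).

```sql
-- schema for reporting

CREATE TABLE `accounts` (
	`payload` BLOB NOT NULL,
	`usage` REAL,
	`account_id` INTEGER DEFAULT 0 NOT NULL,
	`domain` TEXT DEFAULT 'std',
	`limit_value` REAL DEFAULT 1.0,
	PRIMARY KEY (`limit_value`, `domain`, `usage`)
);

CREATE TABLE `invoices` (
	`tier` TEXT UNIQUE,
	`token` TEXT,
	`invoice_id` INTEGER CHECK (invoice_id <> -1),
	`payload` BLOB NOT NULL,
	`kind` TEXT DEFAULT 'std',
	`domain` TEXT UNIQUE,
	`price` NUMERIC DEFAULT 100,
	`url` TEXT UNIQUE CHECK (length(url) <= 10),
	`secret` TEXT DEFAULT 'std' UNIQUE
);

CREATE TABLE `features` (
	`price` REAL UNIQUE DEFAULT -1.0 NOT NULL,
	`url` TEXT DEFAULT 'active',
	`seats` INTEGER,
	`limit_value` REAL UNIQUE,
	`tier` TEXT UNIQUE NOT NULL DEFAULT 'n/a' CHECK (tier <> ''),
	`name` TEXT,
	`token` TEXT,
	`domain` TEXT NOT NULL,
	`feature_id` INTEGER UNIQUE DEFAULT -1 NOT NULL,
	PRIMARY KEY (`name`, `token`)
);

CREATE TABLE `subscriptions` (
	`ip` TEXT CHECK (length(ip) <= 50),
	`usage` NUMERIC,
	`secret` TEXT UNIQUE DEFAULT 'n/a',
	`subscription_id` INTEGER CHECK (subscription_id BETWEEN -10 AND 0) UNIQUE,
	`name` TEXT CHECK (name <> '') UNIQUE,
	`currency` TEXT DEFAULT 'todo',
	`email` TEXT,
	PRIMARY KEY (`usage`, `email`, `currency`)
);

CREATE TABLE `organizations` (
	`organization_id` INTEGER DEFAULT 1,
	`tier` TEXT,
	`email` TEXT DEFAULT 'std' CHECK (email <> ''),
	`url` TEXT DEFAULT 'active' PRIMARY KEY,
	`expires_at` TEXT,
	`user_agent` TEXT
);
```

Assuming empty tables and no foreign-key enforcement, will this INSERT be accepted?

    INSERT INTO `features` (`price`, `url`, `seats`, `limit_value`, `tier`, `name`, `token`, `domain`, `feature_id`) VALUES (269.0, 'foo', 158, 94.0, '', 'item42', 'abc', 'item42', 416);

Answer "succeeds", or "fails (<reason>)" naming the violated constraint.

fails (CHECK on tier)

The value '' for tier violates CHECK (tier <> '').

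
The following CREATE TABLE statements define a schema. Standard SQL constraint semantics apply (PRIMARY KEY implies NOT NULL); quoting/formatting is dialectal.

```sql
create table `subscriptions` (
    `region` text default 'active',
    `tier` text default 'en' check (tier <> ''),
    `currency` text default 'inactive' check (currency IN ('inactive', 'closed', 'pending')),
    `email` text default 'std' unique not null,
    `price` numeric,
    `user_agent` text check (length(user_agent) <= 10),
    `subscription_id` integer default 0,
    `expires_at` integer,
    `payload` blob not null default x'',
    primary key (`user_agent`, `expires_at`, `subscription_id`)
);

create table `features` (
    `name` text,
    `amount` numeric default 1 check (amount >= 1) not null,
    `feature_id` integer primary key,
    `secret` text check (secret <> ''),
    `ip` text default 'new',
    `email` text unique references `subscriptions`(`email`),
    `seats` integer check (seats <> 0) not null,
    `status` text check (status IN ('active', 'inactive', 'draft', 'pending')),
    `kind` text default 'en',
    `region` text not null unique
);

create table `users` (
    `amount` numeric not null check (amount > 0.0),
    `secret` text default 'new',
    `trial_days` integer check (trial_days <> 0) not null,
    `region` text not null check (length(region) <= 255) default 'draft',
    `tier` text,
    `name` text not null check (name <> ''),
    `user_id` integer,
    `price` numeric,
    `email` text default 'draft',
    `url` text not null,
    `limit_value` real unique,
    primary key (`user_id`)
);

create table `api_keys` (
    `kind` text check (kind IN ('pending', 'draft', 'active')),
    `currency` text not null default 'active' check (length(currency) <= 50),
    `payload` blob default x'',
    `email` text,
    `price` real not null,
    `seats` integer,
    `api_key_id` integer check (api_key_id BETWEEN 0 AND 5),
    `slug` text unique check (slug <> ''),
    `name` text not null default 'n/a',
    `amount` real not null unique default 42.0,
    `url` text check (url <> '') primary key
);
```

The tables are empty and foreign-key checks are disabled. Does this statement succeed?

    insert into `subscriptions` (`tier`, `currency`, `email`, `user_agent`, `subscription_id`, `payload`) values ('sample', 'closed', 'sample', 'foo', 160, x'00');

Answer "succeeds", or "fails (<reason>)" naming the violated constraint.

expires_at is omitted from the column list and has no DEFAULT, so it would receive NULL.
But expires_at is part of the PRIMARY KEY (implied NOT NULL).

fails (NOT NULL on expires_at)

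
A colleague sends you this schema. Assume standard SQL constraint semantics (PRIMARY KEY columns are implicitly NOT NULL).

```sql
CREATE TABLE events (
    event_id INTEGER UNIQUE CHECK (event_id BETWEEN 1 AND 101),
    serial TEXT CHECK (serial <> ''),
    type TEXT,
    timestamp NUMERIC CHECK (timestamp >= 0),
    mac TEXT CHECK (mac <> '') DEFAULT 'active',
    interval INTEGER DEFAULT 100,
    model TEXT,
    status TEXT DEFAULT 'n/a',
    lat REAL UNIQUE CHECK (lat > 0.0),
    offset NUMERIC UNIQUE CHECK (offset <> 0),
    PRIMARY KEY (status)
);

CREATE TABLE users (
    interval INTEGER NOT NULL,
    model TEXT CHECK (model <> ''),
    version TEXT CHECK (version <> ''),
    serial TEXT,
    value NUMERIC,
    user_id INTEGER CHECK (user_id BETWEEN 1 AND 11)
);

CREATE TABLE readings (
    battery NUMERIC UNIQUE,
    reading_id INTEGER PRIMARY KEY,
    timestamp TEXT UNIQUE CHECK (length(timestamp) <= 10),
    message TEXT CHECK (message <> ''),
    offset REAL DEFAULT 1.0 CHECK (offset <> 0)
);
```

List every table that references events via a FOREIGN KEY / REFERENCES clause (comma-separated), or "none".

No REFERENCES clause anywhere in the schema names events.

none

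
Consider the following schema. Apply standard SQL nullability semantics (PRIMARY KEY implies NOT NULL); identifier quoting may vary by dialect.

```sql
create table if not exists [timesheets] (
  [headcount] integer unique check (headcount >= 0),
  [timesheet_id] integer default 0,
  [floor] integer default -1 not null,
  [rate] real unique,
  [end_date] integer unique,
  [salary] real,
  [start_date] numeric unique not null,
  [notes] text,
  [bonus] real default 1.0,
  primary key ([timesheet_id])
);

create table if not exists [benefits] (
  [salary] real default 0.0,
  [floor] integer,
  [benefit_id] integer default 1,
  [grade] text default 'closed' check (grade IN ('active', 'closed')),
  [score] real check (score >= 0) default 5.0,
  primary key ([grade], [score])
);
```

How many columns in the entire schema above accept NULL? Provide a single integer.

timesheets: 6 nullable (headcount, rate, end_date, salary, notes, bonus — PK (timesheet_id) and explicit NOT NULL columns excluded).
benefits: 3 nullable (salary, floor, benefit_id — PK (grade, score) and explicit NOT NULL columns excluded).
Total: 6 + 3 = 9.

9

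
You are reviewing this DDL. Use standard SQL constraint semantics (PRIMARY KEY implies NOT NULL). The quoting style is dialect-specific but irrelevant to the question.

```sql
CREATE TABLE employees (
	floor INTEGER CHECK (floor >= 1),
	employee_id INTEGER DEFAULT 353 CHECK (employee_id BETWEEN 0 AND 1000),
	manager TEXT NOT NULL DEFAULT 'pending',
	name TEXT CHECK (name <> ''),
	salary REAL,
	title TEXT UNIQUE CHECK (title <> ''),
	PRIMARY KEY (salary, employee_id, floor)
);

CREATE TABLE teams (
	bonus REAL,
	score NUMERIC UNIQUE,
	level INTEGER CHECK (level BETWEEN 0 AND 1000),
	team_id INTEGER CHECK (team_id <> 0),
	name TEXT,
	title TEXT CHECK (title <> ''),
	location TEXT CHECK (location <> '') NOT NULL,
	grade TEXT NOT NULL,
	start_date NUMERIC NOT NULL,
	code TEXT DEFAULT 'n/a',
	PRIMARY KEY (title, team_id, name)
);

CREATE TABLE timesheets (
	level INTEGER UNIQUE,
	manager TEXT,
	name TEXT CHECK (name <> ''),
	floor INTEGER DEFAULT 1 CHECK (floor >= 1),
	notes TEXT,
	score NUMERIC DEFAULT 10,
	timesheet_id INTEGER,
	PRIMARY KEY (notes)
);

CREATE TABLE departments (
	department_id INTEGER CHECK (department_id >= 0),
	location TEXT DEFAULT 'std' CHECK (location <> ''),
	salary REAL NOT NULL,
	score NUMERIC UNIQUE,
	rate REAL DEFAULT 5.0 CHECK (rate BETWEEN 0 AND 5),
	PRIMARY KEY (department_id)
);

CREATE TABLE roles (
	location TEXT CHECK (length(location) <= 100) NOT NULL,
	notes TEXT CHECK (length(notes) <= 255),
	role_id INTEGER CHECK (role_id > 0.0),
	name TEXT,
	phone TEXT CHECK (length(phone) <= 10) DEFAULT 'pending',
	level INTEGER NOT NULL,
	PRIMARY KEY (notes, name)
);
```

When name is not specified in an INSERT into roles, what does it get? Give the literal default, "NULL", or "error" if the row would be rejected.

name has no DEFAULT clause.
Omitting it would insert NULL, but it is part of the PRIMARY KEY, so the INSERT fails.

error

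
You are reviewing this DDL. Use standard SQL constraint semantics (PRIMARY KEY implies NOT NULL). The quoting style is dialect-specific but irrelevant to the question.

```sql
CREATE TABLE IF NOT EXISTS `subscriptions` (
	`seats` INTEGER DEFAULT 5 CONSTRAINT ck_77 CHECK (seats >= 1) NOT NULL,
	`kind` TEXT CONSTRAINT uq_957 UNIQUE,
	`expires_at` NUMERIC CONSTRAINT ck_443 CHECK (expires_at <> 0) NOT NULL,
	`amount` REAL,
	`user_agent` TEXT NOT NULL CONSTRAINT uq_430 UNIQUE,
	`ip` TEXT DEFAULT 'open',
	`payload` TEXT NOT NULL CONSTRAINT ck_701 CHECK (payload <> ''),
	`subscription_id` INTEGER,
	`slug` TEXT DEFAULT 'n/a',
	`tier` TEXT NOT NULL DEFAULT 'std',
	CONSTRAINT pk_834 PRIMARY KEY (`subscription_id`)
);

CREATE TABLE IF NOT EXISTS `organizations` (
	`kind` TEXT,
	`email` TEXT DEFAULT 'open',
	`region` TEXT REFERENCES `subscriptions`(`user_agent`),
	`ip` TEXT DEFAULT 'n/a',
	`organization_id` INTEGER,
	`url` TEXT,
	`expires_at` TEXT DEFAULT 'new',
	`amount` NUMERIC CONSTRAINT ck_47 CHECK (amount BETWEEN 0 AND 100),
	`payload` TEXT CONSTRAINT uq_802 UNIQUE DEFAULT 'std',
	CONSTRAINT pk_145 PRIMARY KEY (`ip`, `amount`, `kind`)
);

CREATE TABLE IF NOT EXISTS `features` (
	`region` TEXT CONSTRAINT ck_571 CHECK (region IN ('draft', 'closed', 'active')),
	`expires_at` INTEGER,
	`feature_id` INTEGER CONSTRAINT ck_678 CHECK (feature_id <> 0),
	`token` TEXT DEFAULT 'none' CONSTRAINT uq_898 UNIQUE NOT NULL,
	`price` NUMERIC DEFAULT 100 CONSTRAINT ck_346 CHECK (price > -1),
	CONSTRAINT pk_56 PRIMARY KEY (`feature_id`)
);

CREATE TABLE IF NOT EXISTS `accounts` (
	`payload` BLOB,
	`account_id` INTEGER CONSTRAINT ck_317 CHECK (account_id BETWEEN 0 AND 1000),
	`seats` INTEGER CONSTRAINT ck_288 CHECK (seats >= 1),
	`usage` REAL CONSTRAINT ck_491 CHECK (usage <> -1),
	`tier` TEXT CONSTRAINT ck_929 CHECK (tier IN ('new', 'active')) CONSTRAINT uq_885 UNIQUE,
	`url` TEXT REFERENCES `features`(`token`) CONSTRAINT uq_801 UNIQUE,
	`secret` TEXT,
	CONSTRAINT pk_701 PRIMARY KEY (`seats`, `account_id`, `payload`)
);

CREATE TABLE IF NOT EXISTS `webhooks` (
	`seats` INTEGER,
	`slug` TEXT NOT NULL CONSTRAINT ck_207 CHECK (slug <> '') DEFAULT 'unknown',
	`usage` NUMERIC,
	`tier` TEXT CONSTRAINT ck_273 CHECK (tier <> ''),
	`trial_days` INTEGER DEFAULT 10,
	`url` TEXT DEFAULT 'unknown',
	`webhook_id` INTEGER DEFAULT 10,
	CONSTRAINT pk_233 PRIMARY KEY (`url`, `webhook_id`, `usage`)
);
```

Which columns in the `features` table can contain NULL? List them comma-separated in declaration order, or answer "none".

- region: CHECK does not forbid NULL (a CHECK constraint passes when its expression is NULL) → nullable.
- expires_at: no NOT NULL constraint applies → nullable.
- feature_id: part of the PRIMARY KEY, which implies NOT NULL → not nullable.
- token: declared NOT NULL → not nullable.
- price: CHECK does not forbid NULL (a CHECK constraint passes when its expression is NULL) → nullable.

region, expires_at, price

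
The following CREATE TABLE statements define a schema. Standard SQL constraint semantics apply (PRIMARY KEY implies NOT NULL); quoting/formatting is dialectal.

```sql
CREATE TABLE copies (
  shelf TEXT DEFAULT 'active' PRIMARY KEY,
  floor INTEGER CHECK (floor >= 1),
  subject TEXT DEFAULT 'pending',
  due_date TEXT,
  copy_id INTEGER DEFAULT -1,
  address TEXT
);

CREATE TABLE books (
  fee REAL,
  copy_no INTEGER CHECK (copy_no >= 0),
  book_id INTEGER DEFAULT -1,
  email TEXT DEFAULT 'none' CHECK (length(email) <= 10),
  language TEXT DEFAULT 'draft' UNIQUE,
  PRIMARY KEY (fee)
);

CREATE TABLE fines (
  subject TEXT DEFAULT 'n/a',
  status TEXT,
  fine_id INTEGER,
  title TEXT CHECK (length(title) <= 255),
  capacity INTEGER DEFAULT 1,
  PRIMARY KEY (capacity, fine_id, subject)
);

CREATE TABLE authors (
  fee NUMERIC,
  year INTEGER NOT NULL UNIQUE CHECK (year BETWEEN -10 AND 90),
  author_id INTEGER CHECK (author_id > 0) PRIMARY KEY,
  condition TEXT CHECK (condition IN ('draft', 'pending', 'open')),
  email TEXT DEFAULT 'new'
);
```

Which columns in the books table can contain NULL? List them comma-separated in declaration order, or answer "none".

- fee: part of the PRIMARY KEY, which implies NOT NULL → not nullable.
- copy_no: CHECK does not forbid NULL (a CHECK constraint passes when its expression is NULL) → nullable.
- book_id: DEFAULT only fills an omitted column; an explicit NULL is still allowed → nullable.
- email: CHECK does not forbid NULL (a CHECK constraint passes when its expression is NULL) → nullable.
- language: UNIQUE does not imply NOT NULL → nullable.

copy_no, book_id, email, language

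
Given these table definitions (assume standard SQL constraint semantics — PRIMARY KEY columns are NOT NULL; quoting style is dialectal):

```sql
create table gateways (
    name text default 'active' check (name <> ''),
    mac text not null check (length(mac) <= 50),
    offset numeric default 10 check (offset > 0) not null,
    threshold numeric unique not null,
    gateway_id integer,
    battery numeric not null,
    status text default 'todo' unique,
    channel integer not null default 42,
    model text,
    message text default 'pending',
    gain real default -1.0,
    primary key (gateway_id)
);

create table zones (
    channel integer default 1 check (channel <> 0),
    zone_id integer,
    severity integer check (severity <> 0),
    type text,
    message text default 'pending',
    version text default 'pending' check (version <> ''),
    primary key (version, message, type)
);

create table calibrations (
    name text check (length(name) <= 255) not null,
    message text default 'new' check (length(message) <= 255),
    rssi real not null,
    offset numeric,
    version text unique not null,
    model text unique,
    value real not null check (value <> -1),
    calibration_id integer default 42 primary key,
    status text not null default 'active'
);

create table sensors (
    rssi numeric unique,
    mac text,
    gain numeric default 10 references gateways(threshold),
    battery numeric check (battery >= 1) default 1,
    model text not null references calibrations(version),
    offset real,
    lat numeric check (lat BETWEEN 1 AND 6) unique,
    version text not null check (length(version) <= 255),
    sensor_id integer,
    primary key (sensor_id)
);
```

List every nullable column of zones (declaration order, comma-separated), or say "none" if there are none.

channel, zone_id, severity

- channel: CHECK does not forbid NULL (a CHECK constraint passes when its expression is NULL) → nullable.
- zone_id: no NOT NULL constraint applies → nullable.
- severity: CHECK does not forbid NULL (a CHECK constraint passes when its expression is NULL) → nullable.
- type: part of the PRIMARY KEY, which implies NOT NULL → not nullable.
- message: part of the PRIMARY KEY, which implies NOT NULL → not nullable.
- version: part of the PRIMARY KEY, which implies NOT NULL → not nullable.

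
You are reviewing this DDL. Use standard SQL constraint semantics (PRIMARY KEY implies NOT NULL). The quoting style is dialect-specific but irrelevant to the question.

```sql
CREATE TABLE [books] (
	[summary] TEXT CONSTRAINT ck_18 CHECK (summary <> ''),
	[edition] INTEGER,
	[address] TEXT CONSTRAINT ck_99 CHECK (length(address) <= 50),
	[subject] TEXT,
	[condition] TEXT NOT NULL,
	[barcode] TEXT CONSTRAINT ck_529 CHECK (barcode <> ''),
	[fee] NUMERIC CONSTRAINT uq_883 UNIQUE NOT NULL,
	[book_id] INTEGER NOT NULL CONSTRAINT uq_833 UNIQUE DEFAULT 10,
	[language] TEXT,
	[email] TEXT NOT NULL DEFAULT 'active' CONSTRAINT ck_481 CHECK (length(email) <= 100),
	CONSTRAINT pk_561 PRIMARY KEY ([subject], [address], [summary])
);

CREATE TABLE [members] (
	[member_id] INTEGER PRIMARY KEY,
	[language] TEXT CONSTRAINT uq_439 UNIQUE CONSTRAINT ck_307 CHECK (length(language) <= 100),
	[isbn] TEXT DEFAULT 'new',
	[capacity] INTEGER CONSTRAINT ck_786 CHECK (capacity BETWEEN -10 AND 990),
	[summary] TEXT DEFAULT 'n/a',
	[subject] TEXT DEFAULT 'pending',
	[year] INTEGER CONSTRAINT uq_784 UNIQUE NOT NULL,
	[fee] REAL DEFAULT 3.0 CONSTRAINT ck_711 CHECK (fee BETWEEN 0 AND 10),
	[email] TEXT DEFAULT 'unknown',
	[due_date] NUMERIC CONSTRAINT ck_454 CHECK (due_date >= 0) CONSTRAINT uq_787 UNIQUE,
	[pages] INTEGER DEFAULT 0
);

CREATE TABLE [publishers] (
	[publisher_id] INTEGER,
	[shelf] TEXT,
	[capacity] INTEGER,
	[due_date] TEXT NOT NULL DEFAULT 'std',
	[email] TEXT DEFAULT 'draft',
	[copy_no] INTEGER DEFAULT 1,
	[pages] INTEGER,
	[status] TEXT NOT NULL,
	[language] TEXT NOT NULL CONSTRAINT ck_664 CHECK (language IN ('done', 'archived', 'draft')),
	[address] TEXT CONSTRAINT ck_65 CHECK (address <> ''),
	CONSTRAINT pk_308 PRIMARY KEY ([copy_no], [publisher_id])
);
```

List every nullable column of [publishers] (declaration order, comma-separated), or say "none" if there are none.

- publisher_id: part of the PRIMARY KEY, which implies NOT NULL → not nullable.
- shelf: no NOT NULL constraint applies → nullable.
- capacity: no NOT NULL constraint applies → nullable.
- due_date: declared NOT NULL → not nullable.
- email: DEFAULT only fills an omitted column; an explicit NULL is still allowed → nullable.
- copy_no: part of the PRIMARY KEY, which implies NOT NULL → not nullable.
- pages: no NOT NULL constraint applies → nullable.
- status: declared NOT NULL → not nullable.
- language: declared NOT NULL → not nullable.
- address: CHECK does not forbid NULL (a CHECK constraint passes when its expression is NULL) → nullable.

shelf, capacity, email, pages, address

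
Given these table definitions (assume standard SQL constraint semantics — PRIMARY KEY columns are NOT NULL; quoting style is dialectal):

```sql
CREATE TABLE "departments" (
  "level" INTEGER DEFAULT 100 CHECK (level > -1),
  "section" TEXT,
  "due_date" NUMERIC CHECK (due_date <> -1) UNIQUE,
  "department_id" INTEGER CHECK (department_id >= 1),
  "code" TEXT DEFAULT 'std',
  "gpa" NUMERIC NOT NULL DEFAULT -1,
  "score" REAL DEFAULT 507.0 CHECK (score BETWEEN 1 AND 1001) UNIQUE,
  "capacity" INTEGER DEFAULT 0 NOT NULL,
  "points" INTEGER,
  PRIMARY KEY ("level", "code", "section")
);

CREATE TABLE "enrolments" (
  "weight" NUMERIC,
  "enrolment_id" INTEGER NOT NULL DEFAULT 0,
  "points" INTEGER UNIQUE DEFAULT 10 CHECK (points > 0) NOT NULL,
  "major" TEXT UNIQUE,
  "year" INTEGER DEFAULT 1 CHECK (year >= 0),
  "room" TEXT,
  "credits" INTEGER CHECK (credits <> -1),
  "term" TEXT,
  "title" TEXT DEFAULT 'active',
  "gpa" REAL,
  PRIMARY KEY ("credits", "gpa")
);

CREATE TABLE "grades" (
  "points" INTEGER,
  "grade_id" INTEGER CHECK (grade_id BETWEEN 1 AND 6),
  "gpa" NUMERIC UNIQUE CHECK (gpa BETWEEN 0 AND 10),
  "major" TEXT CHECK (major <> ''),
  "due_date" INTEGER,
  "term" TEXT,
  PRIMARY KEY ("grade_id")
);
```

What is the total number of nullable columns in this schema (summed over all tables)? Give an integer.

15

departments: 4 nullable (due_date, department_id, score, points — PK (level, code, section) and explicit NOT NULL columns excluded).
enrolments: 6 nullable (weight, major, year, room, term, title — PK (credits, gpa) and explicit NOT NULL columns excluded).
grades: 5 nullable (points, gpa, major, due_date, term — PK (grade_id) and explicit NOT NULL columns excluded).
Total: 4 + 6 + 5 = 15.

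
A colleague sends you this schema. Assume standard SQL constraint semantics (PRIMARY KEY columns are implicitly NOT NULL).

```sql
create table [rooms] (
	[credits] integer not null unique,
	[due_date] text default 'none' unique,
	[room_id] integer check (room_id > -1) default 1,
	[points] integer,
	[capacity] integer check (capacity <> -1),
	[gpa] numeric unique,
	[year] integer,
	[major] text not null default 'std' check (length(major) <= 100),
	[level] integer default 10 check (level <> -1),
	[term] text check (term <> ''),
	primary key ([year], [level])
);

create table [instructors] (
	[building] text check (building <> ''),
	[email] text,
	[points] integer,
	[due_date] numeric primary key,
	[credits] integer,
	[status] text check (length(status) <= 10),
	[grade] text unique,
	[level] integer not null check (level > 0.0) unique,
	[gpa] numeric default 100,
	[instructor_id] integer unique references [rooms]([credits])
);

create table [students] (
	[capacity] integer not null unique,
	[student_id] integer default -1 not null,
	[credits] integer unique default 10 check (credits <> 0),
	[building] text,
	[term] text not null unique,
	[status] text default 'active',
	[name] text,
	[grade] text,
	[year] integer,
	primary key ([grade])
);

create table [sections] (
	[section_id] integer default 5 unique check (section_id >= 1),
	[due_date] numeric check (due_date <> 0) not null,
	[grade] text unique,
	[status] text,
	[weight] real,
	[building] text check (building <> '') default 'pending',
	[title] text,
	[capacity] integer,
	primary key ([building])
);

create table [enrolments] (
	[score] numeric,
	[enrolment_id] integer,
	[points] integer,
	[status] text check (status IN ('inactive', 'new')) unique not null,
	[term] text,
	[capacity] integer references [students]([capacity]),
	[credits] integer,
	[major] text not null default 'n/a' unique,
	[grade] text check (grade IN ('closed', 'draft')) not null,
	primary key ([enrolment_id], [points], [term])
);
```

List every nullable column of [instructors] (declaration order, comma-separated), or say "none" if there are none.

- building: CHECK does not forbid NULL (a CHECK constraint passes when its expression is NULL) → nullable.
- email: no NOT NULL constraint applies → nullable.
- points: no NOT NULL constraint applies → nullable.
- due_date: part of the PRIMARY KEY, which implies NOT NULL → not nullable.
- credits: no NOT NULL constraint applies → nullable.
- status: CHECK does not forbid NULL (a CHECK constraint passes when its expression is NULL) → nullable.
- grade: UNIQUE does not imply NOT NULL → nullable.
- level: declared NOT NULL → not nullable.
- gpa: DEFAULT only fills an omitted column; an explicit NULL is still allowed → nullable.
- instructor_id: a foreign key column may be NULL unless separately constrained → nullable.

building, email, points, credits, status, grade, gpa, instructor_id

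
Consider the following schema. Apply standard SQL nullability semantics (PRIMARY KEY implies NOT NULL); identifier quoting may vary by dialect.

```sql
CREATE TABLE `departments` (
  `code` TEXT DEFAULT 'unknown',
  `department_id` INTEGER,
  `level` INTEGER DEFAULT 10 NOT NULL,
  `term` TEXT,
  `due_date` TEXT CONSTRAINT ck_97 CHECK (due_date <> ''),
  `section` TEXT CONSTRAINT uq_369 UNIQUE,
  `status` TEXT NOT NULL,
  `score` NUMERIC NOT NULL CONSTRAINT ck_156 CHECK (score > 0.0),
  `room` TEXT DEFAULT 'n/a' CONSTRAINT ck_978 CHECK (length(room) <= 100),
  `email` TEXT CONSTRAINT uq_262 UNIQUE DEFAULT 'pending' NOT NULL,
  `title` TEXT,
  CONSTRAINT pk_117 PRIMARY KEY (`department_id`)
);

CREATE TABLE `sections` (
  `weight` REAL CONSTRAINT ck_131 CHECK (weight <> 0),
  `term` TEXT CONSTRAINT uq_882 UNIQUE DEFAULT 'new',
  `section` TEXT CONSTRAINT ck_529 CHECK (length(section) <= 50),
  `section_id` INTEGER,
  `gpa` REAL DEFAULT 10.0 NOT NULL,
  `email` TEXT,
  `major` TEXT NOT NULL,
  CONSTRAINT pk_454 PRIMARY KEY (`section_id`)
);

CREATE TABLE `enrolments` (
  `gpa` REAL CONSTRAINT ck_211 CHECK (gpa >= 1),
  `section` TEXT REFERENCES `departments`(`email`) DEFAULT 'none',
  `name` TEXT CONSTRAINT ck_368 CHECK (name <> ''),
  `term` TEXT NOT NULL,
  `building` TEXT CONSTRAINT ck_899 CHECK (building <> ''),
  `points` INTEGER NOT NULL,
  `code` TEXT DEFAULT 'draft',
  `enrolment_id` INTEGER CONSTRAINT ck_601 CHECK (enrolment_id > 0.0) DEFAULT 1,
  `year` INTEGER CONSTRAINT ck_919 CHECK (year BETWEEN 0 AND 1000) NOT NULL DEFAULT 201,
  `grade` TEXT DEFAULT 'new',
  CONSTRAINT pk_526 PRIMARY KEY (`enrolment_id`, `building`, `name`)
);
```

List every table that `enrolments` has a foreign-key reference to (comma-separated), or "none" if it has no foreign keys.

departments

- section REFERENCES departments(email).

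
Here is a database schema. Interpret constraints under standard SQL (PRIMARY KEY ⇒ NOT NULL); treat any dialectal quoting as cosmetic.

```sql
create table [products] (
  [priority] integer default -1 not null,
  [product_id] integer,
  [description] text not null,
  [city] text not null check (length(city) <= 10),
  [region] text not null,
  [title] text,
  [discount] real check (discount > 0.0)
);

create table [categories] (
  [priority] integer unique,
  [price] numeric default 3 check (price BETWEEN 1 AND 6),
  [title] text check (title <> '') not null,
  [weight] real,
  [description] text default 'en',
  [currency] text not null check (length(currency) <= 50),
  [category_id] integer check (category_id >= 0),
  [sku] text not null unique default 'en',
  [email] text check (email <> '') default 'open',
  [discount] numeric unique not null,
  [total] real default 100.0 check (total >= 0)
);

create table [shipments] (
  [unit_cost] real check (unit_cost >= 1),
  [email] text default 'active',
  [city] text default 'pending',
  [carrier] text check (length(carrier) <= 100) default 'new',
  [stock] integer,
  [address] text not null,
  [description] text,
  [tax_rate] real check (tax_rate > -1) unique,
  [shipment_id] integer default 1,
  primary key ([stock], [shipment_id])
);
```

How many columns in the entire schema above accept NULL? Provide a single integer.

products: 3 nullable (product_id, title, discount — PK none and explicit NOT NULL columns excluded).
categories: 7 nullable (priority, price, weight, description, category_id, email, total — PK none and explicit NOT NULL columns excluded).
shipments: 6 nullable (unit_cost, email, city, carrier, description, tax_rate — PK (stock, shipment_id) and explicit NOT NULL columns excluded).
Total: 3 + 7 + 6 = 16.

16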